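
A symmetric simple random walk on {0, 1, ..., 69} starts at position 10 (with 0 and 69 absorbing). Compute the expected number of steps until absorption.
E[τ | X_0 = 10] = 590

Let v_k = E[τ | X_0 = k]. Boundary: v_0 = v_69 = 0. Recurrence: v_k = 1 + (v_{k-1} + v_{k+1})/2 for 1 ≤ k ≤ 68. The particular solution to v_k − (v_{k-1} + v_{k+1})/2 = 1 is v_k = −k^2. Adding homogeneous solution A + B k and matching boundaries gives v_k = k (69 − k). Substituting k = 10: v_10 = 10 · 59 = 590.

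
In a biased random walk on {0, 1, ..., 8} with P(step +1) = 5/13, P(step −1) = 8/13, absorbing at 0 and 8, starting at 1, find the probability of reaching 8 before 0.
P(hit 8 before 0) = (1 − (8/5)^1) / (1 − (8/5)^8) = 78125/5462197

Let u_k denote P(reach 8 before 0 | start at k). Boundary: u_0 = 0, u_8 = 1. Recurrence: u_k = 5/13·u_{k+1} + 8/13·u_{k-1} for 1 ≤ k ≤ 7. Try u_k = A + B·r^k with r = q/p = (8/13)/(5/13) = 8/5. Substitution satisfies the recurrence; boundary conditions give:
  u_k = (1 − r^k) / (1 − r^N) = (1 − (8/5)^1) / (1 − (8/5)^8) = 78125/5462197.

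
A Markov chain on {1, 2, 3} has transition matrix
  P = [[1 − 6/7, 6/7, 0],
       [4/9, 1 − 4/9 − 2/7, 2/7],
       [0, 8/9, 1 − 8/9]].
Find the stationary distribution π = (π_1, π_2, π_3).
π = (392/1391, 756/1391, 243/1391)

This is a birth-death chain on three states, which satisfies detailed balance: π_1 · P_{12} = π_2 · P_{21} and π_2 · P_{23} = π_3 · P_{32}.
From π_1 · 6/7 = π_2 · 4/9: π_2/π_1 = (6/7)/(4/9) = 27/14.
From π_2 · 2/7 = π_3 · 8/9: π_3/π_2 = (2/7)/(8/9) = 9/28.
Take π_1 proportional to 1; then unnormalized π = (1, 27/14, 243/392). Normalize by dividing by the sum 1391/392:
  π = (392/1391, 756/1391, 243/1391).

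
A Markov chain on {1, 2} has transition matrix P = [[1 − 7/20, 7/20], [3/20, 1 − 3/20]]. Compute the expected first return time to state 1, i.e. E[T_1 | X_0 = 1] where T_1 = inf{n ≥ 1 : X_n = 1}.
E[T_1 | X_0 = 1] = 1/π_1 = 10/3

For an irreducible recurrent Markov chain with stationary distribution π, E[T_i | X_0 = i] = 1/π_i (Kac's formula). Here π_1 = (3/20)/(7/20 + 3/20) = (3/20)/(1/2) = 3/10, so E[T_1 | X_0 = 1] = 1/π_1 = (7/20 + 3/20)/(3/20) = (1/2)/(3/20) = 10/3.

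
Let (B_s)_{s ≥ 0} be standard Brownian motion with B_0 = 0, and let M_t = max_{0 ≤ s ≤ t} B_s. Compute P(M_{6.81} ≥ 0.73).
P(M_{6.81} ≥ 0.73) = 2·P(B_{6.81} ≥ 0.73) = 2(1 − Φ(0.73/√6.81)) ≈ 0.7797

By the reflection principle for Brownian motion, P(M_t ≥ a) = 2 · P(B_t ≥ a) for a ≥ 0. Since B_t ~ N(0, t), P(B_t ≥ 0.73) = 1 − Φ(0.73/√t) = 1 − Φ(0.73/√6.81) = 1 − Φ(0.2797). So
  P(M_{6.81} ≥ 0.73) = 2(1 − Φ(0.2797)) ≈ 0.7797.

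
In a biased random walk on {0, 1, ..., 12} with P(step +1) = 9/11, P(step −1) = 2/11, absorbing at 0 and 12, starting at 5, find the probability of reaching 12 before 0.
P(hit 12 before 0) = (1 − (2/9)^5) / (1 − (2/9)^12) = 40325211639/40347076055

Let u_k denote P(reach 12 before 0 | start at k). Boundary: u_0 = 0, u_12 = 1. Recurrence: u_k = 9/11·u_{k+1} + 2/11·u_{k-1} for 1 ≤ k ≤ 11. Try u_k = A + B·r^k with r = q/p = (2/11)/(9/11) = 2/9. Substitution satisfies the recurrence; boundary conditions give:
  u_k = (1 − r^k) / (1 − r^N) = (1 − (2/9)^5) / (1 − (2/9)^12) = 40325211639/40347076055.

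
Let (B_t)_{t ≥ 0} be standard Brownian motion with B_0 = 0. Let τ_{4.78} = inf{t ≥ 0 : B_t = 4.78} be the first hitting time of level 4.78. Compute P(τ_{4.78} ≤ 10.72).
P(τ_{4.78} ≤ 10.72) = 2(1 − Φ(4.78/√10.72)) = 2(1 − Φ(1.4599)) ≈ 0.1443

By the reflection principle for standard BM, P(τ_b ≤ t) = 2 · P(B_t ≥ b). Since B_t ~ N(0, t), P(B_t ≥ 4.78) = 1 − Φ(4.78/√t) = 1 − Φ(4.78/√10.72) = 1 − Φ(1.4599) ≈ 0.07216. Doubling: P(τ_{4.78} ≤ 10.72) ≈ 2 · 0.07216 = 0.14432 ≈ 0.1443.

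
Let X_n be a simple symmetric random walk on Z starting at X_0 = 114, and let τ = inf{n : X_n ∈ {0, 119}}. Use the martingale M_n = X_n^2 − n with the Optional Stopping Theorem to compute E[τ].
E[τ] = 570

M_n = X_n^2 − n is a martingale (since E[X_{n+1}^2 | F_n] = X_n^2 + 1). By OST (τ has finite mean in a bounded region), E[M_τ] = E[M_0] = X_0^2 − 0 = 114^2 = 12996. Also E[M_τ] = E[X_τ^2] − E[τ]. The walk exits at 0 or 119, with P(hit 119 first) = 114/119, so E[X_τ^2] = 119^2 · 114/119 + 0 = 13566. Thus E[τ] = E[X_τ^2] − E[M_τ] = 13566 − 12996 = 570 = 114(119 − 114) = 570.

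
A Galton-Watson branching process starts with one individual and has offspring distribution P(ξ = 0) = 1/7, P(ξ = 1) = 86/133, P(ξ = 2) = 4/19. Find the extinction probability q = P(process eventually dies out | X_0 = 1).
q = 19/28

The pgf is f(s) = 1/7 + 86/133·s + 4/19·s². The extinction probability q is the smallest fixed point of f in [0, 1]. Setting s = f(s):
  4/19·s² + (86/133 − 1)·s + 1/7 = 0
  4/19·s² − (1/7 + 4/19)·s + 1/7 = 0
which factors as (s − 1)·(4/19·s − 1/7) = 0, giving roots s = 1 and s = (1/7)/(4/19) = 19/28.
Mean offspring μ = 86/133 + 2·4/19 = 142/133 > 1 (supercritical), so q < 1. The extinction probability is the smaller root: q = (1/7)/(4/19) = 19/28.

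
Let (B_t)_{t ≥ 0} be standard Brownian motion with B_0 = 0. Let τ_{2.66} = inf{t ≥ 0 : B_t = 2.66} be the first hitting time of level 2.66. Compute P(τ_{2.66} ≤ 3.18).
P(τ_{2.66} ≤ 3.18) = 2(1 − Φ(2.66/√3.18)) = 2(1 − Φ(1.4917)) ≈ 0.1358

By the reflection principle for standard BM, P(τ_b ≤ t) = 2 · P(B_t ≥ b). Since B_t ~ N(0, t), P(B_t ≥ 2.66) = 1 − Φ(2.66/√t) = 1 − Φ(2.66/√3.18) = 1 − Φ(1.4917) ≈ 0.06789. Doubling: P(τ_{2.66} ≤ 3.18) ≈ 2 · 0.06789 = 0.13578 ≈ 0.1358.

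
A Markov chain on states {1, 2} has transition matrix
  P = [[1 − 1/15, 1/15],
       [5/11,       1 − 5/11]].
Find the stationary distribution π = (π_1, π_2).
π_1 = 75/86, π_2 = 11/86

Solve πP = π with π_1 + π_2 = 1. From πP = π: π_1 · (1 − 1/15) + π_2 · 5/11 = π_1 ⇒ π_2 · 5/11 = π_1 · 1/15 ⇒ π_2/π_1 = (1/15)/(5/11) = 11/75. Together with π_1 + π_2 = 1:
  π_1 = (5/11)/(1/15 + 5/11) = (5/11)/(86/165) = 75/86,
  π_2 = (1/15)/(1/15 + 5/11) = (1/15)/(86/165) = 11/86.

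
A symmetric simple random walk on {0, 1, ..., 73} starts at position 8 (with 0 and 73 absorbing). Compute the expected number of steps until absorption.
E[τ | X_0 = 8] = 520

Let v_k = E[τ | X_0 = k]. Boundary: v_0 = v_73 = 0. Recurrence: v_k = 1 + (v_{k-1} + v_{k+1})/2 for 1 ≤ k ≤ 72. The particular solution to v_k − (v_{k-1} + v_{k+1})/2 = 1 is v_k = −k^2. Adding homogeneous solution A + B k and matching boundaries gives v_k = k (73 − k). Substituting k = 8: v_8 = 8 · 65 = 520.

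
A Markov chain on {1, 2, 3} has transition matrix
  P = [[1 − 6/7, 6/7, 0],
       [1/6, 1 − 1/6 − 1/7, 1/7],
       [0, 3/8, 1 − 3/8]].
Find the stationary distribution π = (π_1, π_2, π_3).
π = (49/397, 252/397, 96/397)

This is a birth-death chain on three states, which satisfies detailed balance: π_1 · P_{12} = π_2 · P_{21} and π_2 · P_{23} = π_3 · P_{32}.
From π_1 · 6/7 = π_2 · 1/6: π_2/π_1 = (6/7)/(1/6) = 36/7.
From π_2 · 1/7 = π_3 · 3/8: π_3/π_2 = (1/7)/(3/8) = 8/21.
Take π_1 proportional to 1; then unnormalized π = (1, 36/7, 96/49). Normalize by dividing by the sum 397/49:
  π = (49/397, 252/397, 96/397).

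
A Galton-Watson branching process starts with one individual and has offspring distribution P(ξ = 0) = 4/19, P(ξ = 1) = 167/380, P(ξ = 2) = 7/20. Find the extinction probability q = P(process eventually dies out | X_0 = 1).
q = 80/133

The pgf is f(s) = 4/19 + 167/380·s + 7/20·s². The extinction probability q is the smallest fixed point of f in [0, 1]. Setting s = f(s):
  7/20·s² + (167/380 − 1)·s + 4/19 = 0
  7/20·s² − (4/19 + 7/20)·s + 4/19 = 0
which factors as (s − 1)·(7/20·s − 4/19) = 0, giving roots s = 1 and s = (4/19)/(7/20) = 80/133.
Mean offspring μ = 167/380 + 2·7/20 = 433/380 > 1 (supercritical), so q < 1. The extinction probability is the smaller root: q = (4/19)/(7/20) = 80/133.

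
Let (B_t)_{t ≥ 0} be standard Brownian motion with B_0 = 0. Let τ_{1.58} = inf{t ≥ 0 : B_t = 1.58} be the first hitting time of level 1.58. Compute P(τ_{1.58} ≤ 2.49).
P(τ_{1.58} ≤ 2.49) = 2(1 − Φ(1.58/√2.49)) = 2(1 − Φ(1.0013)) ≈ 0.3167

By the reflection principle for standard BM, P(τ_b ≤ t) = 2 · P(B_t ≥ b). Since B_t ~ N(0, t), P(B_t ≥ 1.58) = 1 − Φ(1.58/√t) = 1 − Φ(1.58/√2.49) = 1 − Φ(1.0013) ≈ 0.15834. Doubling: P(τ_{1.58} ≤ 2.49) ≈ 2 · 0.15834 = 0.31668 ≈ 0.3167.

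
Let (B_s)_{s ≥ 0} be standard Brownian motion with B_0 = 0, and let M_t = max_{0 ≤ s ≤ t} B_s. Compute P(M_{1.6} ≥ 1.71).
P(M_{1.6} ≥ 1.71) = 2·P(B_{1.6} ≥ 1.71) = 2(1 − Φ(1.71/√1.6)) ≈ 0.1764

By the reflection principle for Brownian motion, P(M_t ≥ a) = 2 · P(B_t ≥ a) for a ≥ 0. Since B_t ~ N(0, t), P(B_t ≥ 1.71) = 1 − Φ(1.71/√t) = 1 − Φ(1.71/√1.6) = 1 − Φ(1.3519). So
  P(M_{1.6} ≥ 1.71) = 2(1 − Φ(1.3519)) ≈ 0.1764.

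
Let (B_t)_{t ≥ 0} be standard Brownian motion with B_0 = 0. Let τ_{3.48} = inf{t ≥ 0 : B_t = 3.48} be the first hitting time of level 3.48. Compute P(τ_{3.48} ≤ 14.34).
P(τ_{3.48} ≤ 14.34) = 2(1 − Φ(3.48/√14.34)) = 2(1 − Φ(0.9190)) ≈ 0.3581

By the reflection principle for standard BM, P(τ_b ≤ t) = 2 · P(B_t ≥ b). Since B_t ~ N(0, t), P(B_t ≥ 3.48) = 1 − Φ(3.48/√t) = 1 − Φ(3.48/√14.34) = 1 − Φ(0.9190) ≈ 0.17905. Doubling: P(τ_{3.48} ≤ 14.34) ≈ 2 · 0.17905 = 0.35810 ≈ 0.3581.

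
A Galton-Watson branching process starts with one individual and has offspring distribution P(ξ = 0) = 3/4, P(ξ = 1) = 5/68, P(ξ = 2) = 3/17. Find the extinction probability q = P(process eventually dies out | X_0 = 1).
q = 1

Mean offspring μ = 0·3/4 + 1·5/68 + 2·3/17 = 29/68 ≤ 1. For μ ≤ 1 with offspring not concentrated at 1, the Galton-Watson process goes extinct almost surely, so q = 1.
(Algebraic check: The pgf is f(s) = 3/4 + 5/68·s + 3/17·s². The extinction probability q is the smallest fixed point of f in [0, 1]. Setting s = f(s):
  3/17·s² + (5/68 − 1)·s + 3/4 = 0
  3/17·s² − (3/4 + 3/17)·s + 3/4 = 0
which factors as (s − 1)·(3/17·s − 3/4) = 0, giving roots s = 1 and s = (3/4)/(3/17) = 17/4. Since 17/4 ≥ 1, the smallest root in [0, 1] is s = 1.)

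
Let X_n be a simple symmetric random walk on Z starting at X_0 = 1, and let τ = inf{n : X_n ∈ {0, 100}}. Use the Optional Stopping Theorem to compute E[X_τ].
E[X_τ] = 1

X_n is a martingale and τ is a bounded-mean stopping time (indeed τ is finite a.s. with bounded expectation since the walk is in a bounded region). By the OST, E[X_τ] = E[X_0] = 1. Equivalently: E[X_τ] = 100 · P(hit 100 first) + 0 · P(hit 0 first) = 100 · (1/100) = 1.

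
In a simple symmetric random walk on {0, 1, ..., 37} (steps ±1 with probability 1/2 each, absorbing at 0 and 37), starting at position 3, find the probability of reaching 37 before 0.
P(hit 37 before 0) = 3/37

Let u_k = P(hit 37 before 0 | start at k). Then u_0 = 0, u_37 = 1, and u_k = u_{k-1}/2 + u_{k+1}/2 for 1 ≤ k ≤ 36. This harmonic recurrence is solved by u_k = k/37, giving u_3 = 3/37.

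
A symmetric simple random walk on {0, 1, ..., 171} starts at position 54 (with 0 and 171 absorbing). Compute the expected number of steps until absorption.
E[τ | X_0 = 54] = 6318

Let v_k = E[τ | X_0 = k]. Boundary: v_0 = v_171 = 0. Recurrence: v_k = 1 + (v_{k-1} + v_{k+1})/2 for 1 ≤ k ≤ 170. The particular solution to v_k − (v_{k-1} + v_{k+1})/2 = 1 is v_k = −k^2. Adding homogeneous solution A + B k and matching boundaries gives v_k = k (171 − k). Substituting k = 54: v_54 = 54 · 117 = 6318.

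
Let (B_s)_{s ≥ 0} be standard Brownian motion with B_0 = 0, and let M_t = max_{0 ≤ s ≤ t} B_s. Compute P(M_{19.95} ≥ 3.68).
P(M_{19.95} ≥ 3.68) = 2·P(B_{19.95} ≥ 3.68) = 2(1 − Φ(3.68/√19.95)) ≈ 0.4100

By the reflection principle for Brownian motion, P(M_t ≥ a) = 2 · P(B_t ≥ a) for a ≥ 0. Since B_t ~ N(0, t), P(B_t ≥ 3.68) = 1 − Φ(3.68/√t) = 1 − Φ(3.68/√19.95) = 1 − Φ(0.8239). So
  P(M_{19.95} ≥ 3.68) = 2(1 − Φ(0.8239)) ≈ 0.4100.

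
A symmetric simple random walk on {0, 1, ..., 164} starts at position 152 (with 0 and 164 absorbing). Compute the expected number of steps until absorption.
E[τ | X_0 = 152] = 1824

Let v_k = E[τ | X_0 = k]. Boundary: v_0 = v_164 = 0. Recurrence: v_k = 1 + (v_{k-1} + v_{k+1})/2 for 1 ≤ k ≤ 163. The particular solution to v_k − (v_{k-1} + v_{k+1})/2 = 1 is v_k = −k^2. Adding homogeneous solution A + B k and matching boundaries gives v_k = k (164 − k). Substituting k = 152: v_152 = 152 · 12 = 1824.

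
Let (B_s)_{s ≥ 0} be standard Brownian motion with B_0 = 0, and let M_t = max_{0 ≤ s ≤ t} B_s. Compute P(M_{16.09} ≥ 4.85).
P(M_{16.09} ≥ 4.85) = 2·P(B_{16.09} ≥ 4.85) = 2(1 − Φ(4.85/√16.09)) ≈ 0.2266

By the reflection principle for Brownian motion, P(M_t ≥ a) = 2 · P(B_t ≥ a) for a ≥ 0. Since B_t ~ N(0, t), P(B_t ≥ 4.85) = 1 − Φ(4.85/√t) = 1 − Φ(4.85/√16.09) = 1 − Φ(1.2091). So
  P(M_{16.09} ≥ 4.85) = 2(1 − Φ(1.2091)) ≈ 0.2266.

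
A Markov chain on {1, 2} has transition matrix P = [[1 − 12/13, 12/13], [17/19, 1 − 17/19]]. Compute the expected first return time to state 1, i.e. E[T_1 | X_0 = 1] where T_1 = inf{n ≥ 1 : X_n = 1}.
E[T_1 | X_0 = 1] = 1/π_1 = 449/221

For an irreducible recurrent Markov chain with stationary distribution π, E[T_i | X_0 = i] = 1/π_i (Kac's formula). Here π_1 = (17/19)/(12/13 + 17/19) = (17/19)/(449/247) = 221/449, so E[T_1 | X_0 = 1] = 1/π_1 = (12/13 + 17/19)/(17/19) = (449/247)/(17/19) = 449/221.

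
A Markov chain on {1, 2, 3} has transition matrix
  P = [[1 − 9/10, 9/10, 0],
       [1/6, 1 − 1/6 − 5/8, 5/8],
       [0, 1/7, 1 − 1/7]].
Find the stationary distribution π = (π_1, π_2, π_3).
π = (40/1201, 216/1201, 945/1201)

This is a birth-death chain on three states, which satisfies detailed balance: π_1 · P_{12} = π_2 · P_{21} and π_2 · P_{23} = π_3 · P_{32}.
From π_1 · 9/10 = π_2 · 1/6: π_2/π_1 = (9/10)/(1/6) = 27/5.
From π_2 · 5/8 = π_3 · 1/7: π_3/π_2 = (5/8)/(1/7) = 35/8.
Take π_1 proportional to 1; then unnormalized π = (1, 27/5, 189/8). Normalize by dividing by the sum 1201/40:
  π = (40/1201, 216/1201, 945/1201).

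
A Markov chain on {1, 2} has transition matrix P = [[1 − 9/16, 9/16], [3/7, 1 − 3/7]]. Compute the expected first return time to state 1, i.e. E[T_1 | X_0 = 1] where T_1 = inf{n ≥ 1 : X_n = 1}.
E[T_1 | X_0 = 1] = 1/π_1 = 37/16

For an irreducible recurrent Markov chain with stationary distribution π, E[T_i | X_0 = i] = 1/π_i (Kac's formula). Here π_1 = (3/7)/(9/16 + 3/7) = (3/7)/(111/112) = 16/37, so E[T_1 | X_0 = 1] = 1/π_1 = (9/16 + 3/7)/(3/7) = (111/112)/(3/7) = 37/16.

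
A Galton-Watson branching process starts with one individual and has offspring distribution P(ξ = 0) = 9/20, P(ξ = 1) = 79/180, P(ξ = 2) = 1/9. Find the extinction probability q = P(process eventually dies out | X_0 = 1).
q = 1

Mean offspring μ = 0·9/20 + 1·79/180 + 2·1/9 = 119/180 ≤ 1. For μ ≤ 1 with offspring not concentrated at 1, the Galton-Watson process goes extinct almost surely, so q = 1.
(Algebraic check: The pgf is f(s) = 9/20 + 79/180·s + 1/9·s². The extinction probability q is the smallest fixed point of f in [0, 1]. Setting s = f(s):
  1/9·s² + (79/180 − 1)·s + 9/20 = 0
  1/9·s² − (9/20 + 1/9)·s + 9/20 = 0
which factors as (s − 1)·(1/9·s − 9/20) = 0, giving roots s = 1 and s = (9/20)/(1/9) = 81/20. Since 81/20 ≥ 1, the smallest root in [0, 1] is s = 1.)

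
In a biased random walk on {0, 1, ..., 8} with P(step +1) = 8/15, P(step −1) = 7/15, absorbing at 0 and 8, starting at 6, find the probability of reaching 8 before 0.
P(hit 8 before 0) = (1 − (7/8)^6) / (1 − (7/8)^8) = 616512/734161

Let u_k denote P(reach 8 before 0 | start at k). Boundary: u_0 = 0, u_8 = 1. Recurrence: u_k = 8/15·u_{k+1} + 7/15·u_{k-1} for 1 ≤ k ≤ 7. Try u_k = A + B·r^k with r = q/p = (7/15)/(8/15) = 7/8. Substitution satisfies the recurrence; boundary conditions give:
  u_k = (1 − r^k) / (1 − r^N) = (1 − (7/8)^6) / (1 − (7/8)^8) = 616512/734161.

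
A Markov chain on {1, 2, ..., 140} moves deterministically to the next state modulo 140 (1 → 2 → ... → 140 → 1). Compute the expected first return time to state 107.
E[T_107 | X_0 = 107] = 140

The chain cycles deterministically, so starting at state 107 it returns in exactly 140 steps. Equivalently, the stationary distribution is uniform π_j = 1/140 for every state j, so by Kac's formula E[T_107] = 1/π_107 = 140.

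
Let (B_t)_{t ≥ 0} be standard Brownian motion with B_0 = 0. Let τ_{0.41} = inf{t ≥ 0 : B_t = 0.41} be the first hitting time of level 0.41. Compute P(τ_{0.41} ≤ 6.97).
P(τ_{0.41} ≤ 6.97) = 2(1 − Φ(0.41/√6.97)) = 2(1 − Φ(0.1553)) ≈ 0.8766

By the reflection principle for standard BM, P(τ_b ≤ t) = 2 · P(B_t ≥ b). Since B_t ~ N(0, t), P(B_t ≥ 0.41) = 1 − Φ(0.41/√t) = 1 − Φ(0.41/√6.97) = 1 − Φ(0.1553) ≈ 0.43829. Doubling: P(τ_{0.41} ≤ 6.97) ≈ 2 · 0.43829 = 0.87658 ≈ 0.8766.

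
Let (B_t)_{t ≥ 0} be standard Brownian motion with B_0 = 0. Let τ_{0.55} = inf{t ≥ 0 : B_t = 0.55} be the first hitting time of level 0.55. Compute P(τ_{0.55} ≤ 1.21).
P(τ_{0.55} ≤ 1.21) = 2(1 − Φ(0.55/√1.21)) = 2(1 − Φ(0.5000)) ≈ 0.6171

By the reflection principle for standard BM, P(τ_b ≤ t) = 2 · P(B_t ≥ b). Since B_t ~ N(0, t), P(B_t ≥ 0.55) = 1 − Φ(0.55/√t) = 1 − Φ(0.55/√1.21) = 1 − Φ(0.5000) ≈ 0.30854. Doubling: P(τ_{0.55} ≤ 1.21) ≈ 2 · 0.30854 = 0.61708 ≈ 0.6171.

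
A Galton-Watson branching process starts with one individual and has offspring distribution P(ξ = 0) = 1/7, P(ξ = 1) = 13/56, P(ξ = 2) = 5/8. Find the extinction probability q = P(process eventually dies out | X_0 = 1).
q = 8/35

The pgf is f(s) = 1/7 + 13/56·s + 5/8·s². The extinction probability q is the smallest fixed point of f in [0, 1]. Setting s = f(s):
  5/8·s² + (13/56 − 1)·s + 1/7 = 0
  5/8·s² − (1/7 + 5/8)·s + 1/7 = 0
which factors as (s − 1)·(5/8·s − 1/7) = 0, giving roots s = 1 and s = (1/7)/(5/8) = 8/35.
Mean offspring μ = 13/56 + 2·5/8 = 83/56 > 1 (supercritical), so q < 1. The extinction probability is the smaller root: q = (1/7)/(5/8) = 8/35.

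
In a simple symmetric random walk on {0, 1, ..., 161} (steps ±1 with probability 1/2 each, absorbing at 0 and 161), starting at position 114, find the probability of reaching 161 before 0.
P(hit 161 before 0) = 114/161

Let u_k = P(hit 161 before 0 | start at k). Then u_0 = 0, u_161 = 1, and u_k = u_{k-1}/2 + u_{k+1}/2 for 1 ≤ k ≤ 160. This harmonic recurrence is solved by u_k = k/161, giving u_114 = 114/161.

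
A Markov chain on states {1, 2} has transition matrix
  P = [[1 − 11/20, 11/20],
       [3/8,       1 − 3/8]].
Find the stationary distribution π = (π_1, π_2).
π_1 = 15/37, π_2 = 22/37

Solve πP = π with π_1 + π_2 = 1. From πP = π: π_1 · (1 − 11/20) + π_2 · 3/8 = π_1 ⇒ π_2 · 3/8 = π_1 · 11/20 ⇒ π_2/π_1 = (11/20)/(3/8) = 22/15. Together with π_1 + π_2 = 1:
  π_1 = (3/8)/(11/20 + 3/8) = (3/8)/(37/40) = 15/37,
  π_2 = (11/20)/(11/20 + 3/8) = (11/20)/(37/40) = 22/37.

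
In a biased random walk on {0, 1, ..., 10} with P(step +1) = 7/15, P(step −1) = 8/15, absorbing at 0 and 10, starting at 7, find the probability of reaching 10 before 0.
P(hit 10 before 0) = (1 − (8/7)^7) / (1 − (8/7)^10) = 436847887/791266575

Let u_k denote P(reach 10 before 0 | start at k). Boundary: u_0 = 0, u_10 = 1. Recurrence: u_k = 7/15·u_{k+1} + 8/15·u_{k-1} for 1 ≤ k ≤ 9. Try u_k = A + B·r^k with r = q/p = (8/15)/(7/15) = 8/7. Substitution satisfies the recurrence; boundary conditions give:
  u_k = (1 − r^k) / (1 − r^N) = (1 − (8/7)^7) / (1 − (8/7)^10) = 436847887/791266575.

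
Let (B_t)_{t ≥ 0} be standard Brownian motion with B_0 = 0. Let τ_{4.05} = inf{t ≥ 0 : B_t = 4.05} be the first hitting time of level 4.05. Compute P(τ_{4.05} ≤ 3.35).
P(τ_{4.05} ≤ 3.35) = 2(1 − Φ(4.05/√3.35)) = 2(1 − Φ(2.2128)) ≈ 0.0269

By the reflection principle for standard BM, P(τ_b ≤ t) = 2 · P(B_t ≥ b). Since B_t ~ N(0, t), P(B_t ≥ 4.05) = 1 − Φ(4.05/√t) = 1 − Φ(4.05/√3.35) = 1 − Φ(2.2128) ≈ 0.01346. Doubling: P(τ_{4.05} ≤ 3.35) ≈ 2 · 0.01346 = 0.02692 ≈ 0.0269.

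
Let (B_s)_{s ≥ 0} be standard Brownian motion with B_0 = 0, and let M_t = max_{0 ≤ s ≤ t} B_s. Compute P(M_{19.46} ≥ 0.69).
P(M_{19.46} ≥ 0.69) = 2·P(B_{19.46} ≥ 0.69) = 2(1 − Φ(0.69/√19.46)) ≈ 0.8757

By the reflection principle for Brownian motion, P(M_t ≥ a) = 2 · P(B_t ≥ a) for a ≥ 0. Since B_t ~ N(0, t), P(B_t ≥ 0.69) = 1 − Φ(0.69/√t) = 1 − Φ(0.69/√19.46) = 1 − Φ(0.1564). So
  P(M_{19.46} ≥ 0.69) = 2(1 − Φ(0.1564)) ≈ 0.8757.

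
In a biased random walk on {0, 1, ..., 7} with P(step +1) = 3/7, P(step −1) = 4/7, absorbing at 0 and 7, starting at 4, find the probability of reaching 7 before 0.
P(hit 7 before 0) = (1 − (4/3)^4) / (1 − (4/3)^7) = 4725/14197

Let u_k denote P(reach 7 before 0 | start at k). Boundary: u_0 = 0, u_7 = 1. Recurrence: u_k = 3/7·u_{k+1} + 4/7·u_{k-1} for 1 ≤ k ≤ 6. Try u_k = A + B·r^k with r = q/p = (4/7)/(3/7) = 4/3. Substitution satisfies the recurrence; boundary conditions give:
  u_k = (1 − r^k) / (1 − r^N) = (1 − (4/3)^4) / (1 − (4/3)^7) = 4725/14197.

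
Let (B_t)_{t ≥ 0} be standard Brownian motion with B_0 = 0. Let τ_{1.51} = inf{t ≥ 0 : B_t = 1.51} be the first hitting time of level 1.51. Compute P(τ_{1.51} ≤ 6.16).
P(τ_{1.51} ≤ 6.16) = 2(1 − Φ(1.51/√6.16)) = 2(1 − Φ(0.6084)) ≈ 0.5429

By the reflection principle for standard BM, P(τ_b ≤ t) = 2 · P(B_t ≥ b). Since B_t ~ N(0, t), P(B_t ≥ 1.51) = 1 − Φ(1.51/√t) = 1 − Φ(1.51/√6.16) = 1 − Φ(0.6084) ≈ 0.27146. Doubling: P(τ_{1.51} ≤ 6.16) ≈ 2 · 0.27146 = 0.54292 ≈ 0.5429.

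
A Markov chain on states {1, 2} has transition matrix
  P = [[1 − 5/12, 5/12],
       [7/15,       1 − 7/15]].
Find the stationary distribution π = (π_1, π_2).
π_1 = 28/53, π_2 = 25/53

Solve πP = π with π_1 + π_2 = 1. From πP = π: π_1 · (1 − 5/12) + π_2 · 7/15 = π_1 ⇒ π_2 · 7/15 = π_1 · 5/12 ⇒ π_2/π_1 = (5/12)/(7/15) = 25/28. Together with π_1 + π_2 = 1:
  π_1 = (7/15)/(5/12 + 7/15) = (7/15)/(53/60) = 28/53,
  π_2 = (5/12)/(5/12 + 7/15) = (5/12)/(53/60) = 25/53.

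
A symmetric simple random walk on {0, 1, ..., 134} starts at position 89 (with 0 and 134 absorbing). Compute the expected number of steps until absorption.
E[τ | X_0 = 89] = 4005

Let v_k = E[τ | X_0 = k]. Boundary: v_0 = v_134 = 0. Recurrence: v_k = 1 + (v_{k-1} + v_{k+1})/2 for 1 ≤ k ≤ 133. The particular solution to v_k − (v_{k-1} + v_{k+1})/2 = 1 is v_k = −k^2. Adding homogeneous solution A + B k and matching boundaries gives v_k = k (134 − k). Substituting k = 89: v_89 = 89 · 45 = 4005.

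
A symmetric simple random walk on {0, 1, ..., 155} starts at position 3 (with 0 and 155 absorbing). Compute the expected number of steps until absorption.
E[τ | X_0 = 3] = 456

Let v_k = E[τ | X_0 = k]. Boundary: v_0 = v_155 = 0. Recurrence: v_k = 1 + (v_{k-1} + v_{k+1})/2 for 1 ≤ k ≤ 154. The particular solution to v_k − (v_{k-1} + v_{k+1})/2 = 1 is v_k = −k^2. Adding homogeneous solution A + B k and matching boundaries gives v_k = k (155 − k). Substituting k = 3: v_3 = 3 · 152 = 456.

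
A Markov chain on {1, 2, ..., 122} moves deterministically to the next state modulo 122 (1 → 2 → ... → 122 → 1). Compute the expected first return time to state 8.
E[T_8 | X_0 = 8] = 122

The chain cycles deterministically, so starting at state 8 it returns in exactly 122 steps. Equivalently, the stationary distribution is uniform π_j = 1/122 for every state j, so by Kac's formula E[T_8] = 1/π_8 = 122.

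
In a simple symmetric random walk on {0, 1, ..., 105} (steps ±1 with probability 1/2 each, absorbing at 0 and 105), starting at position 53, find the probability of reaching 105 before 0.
P(hit 105 before 0) = 53/105

Let u_k = P(hit 105 before 0 | start at k). Then u_0 = 0, u_105 = 1, and u_k = u_{k-1}/2 + u_{k+1}/2 for 1 ≤ k ≤ 104. This harmonic recurrence is solved by u_k = k/105, giving u_53 = 53/105.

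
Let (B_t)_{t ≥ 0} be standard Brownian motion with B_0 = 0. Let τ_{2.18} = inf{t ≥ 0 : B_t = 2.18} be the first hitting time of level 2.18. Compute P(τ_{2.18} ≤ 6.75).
P(τ_{2.18} ≤ 6.75) = 2(1 − Φ(2.18/√6.75)) = 2(1 − Φ(0.8391)) ≈ 0.4014

By the reflection principle for standard BM, P(τ_b ≤ t) = 2 · P(B_t ≥ b). Since B_t ~ N(0, t), P(B_t ≥ 2.18) = 1 − Φ(2.18/√t) = 1 − Φ(2.18/√6.75) = 1 − Φ(0.8391) ≈ 0.20071. Doubling: P(τ_{2.18} ≤ 6.75) ≈ 2 · 0.20071 = 0.40142 ≈ 0.4014.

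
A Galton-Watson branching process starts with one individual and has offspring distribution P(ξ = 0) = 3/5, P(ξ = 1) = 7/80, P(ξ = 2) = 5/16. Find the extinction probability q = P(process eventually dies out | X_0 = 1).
q = 1

Mean offspring μ = 0·3/5 + 1·7/80 + 2·5/16 = 57/80 ≤ 1. For μ ≤ 1 with offspring not concentrated at 1, the Galton-Watson process goes extinct almost surely, so q = 1.
(Algebraic check: The pgf is f(s) = 3/5 + 7/80·s + 5/16·s². The extinction probability q is the smallest fixed point of f in [0, 1]. Setting s = f(s):
  5/16·s² + (7/80 − 1)·s + 3/5 = 0
  5/16·s² − (3/5 + 5/16)·s + 3/5 = 0
which factors as (s − 1)·(5/16·s − 3/5) = 0, giving roots s = 1 and s = (3/5)/(5/16) = 48/25. Since 48/25 ≥ 1, the smallest root in [0, 1] is s = 1.)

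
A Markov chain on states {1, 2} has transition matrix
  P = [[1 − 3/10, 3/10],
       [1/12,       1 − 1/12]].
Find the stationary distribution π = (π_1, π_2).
π_1 = 5/23, π_2 = 18/23

Solve πP = π with π_1 + π_2 = 1. From πP = π: π_1 · (1 − 3/10) + π_2 · 1/12 = π_1 ⇒ π_2 · 1/12 = π_1 · 3/10 ⇒ π_2/π_1 = (3/10)/(1/12) = 18/5. Together with π_1 + π_2 = 1:
  π_1 = (1/12)/(3/10 + 1/12) = (1/12)/(23/60) = 5/23,
  π_2 = (3/10)/(3/10 + 1/12) = (3/10)/(23/60) = 18/23.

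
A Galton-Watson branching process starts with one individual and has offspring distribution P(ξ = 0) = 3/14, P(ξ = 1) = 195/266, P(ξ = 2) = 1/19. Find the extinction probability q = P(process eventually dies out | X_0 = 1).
q = 1

Mean offspring μ = 0·3/14 + 1·195/266 + 2·1/19 = 223/266 ≤ 1. For μ ≤ 1 with offspring not concentrated at 1, the Galton-Watson process goes extinct almost surely, so q = 1.
(Algebraic check: The pgf is f(s) = 3/14 + 195/266·s + 1/19·s². The extinction probability q is the smallest fixed point of f in [0, 1]. Setting s = f(s):
  1/19·s² + (195/266 − 1)·s + 3/14 = 0
  1/19·s² − (3/14 + 1/19)·s + 3/14 = 0
which factors as (s − 1)·(1/19·s − 3/14) = 0, giving roots s = 1 and s = (3/14)/(1/19) = 57/14. Since 57/14 ≥ 1, the smallest root in [0, 1] is s = 1.)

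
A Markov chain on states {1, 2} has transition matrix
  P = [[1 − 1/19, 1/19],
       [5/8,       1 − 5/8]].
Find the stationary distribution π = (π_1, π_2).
π_1 = 95/103, π_2 = 8/103

Solve πP = π with π_1 + π_2 = 1. From πP = π: π_1 · (1 − 1/19) + π_2 · 5/8 = π_1 ⇒ π_2 · 5/8 = π_1 · 1/19 ⇒ π_2/π_1 = (1/19)/(5/8) = 8/95. Together with π_1 + π_2 = 1:
  π_1 = (5/8)/(1/19 + 5/8) = (5/8)/(103/152) = 95/103,
  π_2 = (1/19)/(1/19 + 5/8) = (1/19)/(103/152) = 8/103.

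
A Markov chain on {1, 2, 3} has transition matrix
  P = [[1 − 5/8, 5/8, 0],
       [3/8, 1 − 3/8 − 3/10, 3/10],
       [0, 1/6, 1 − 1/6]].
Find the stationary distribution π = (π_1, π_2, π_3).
π = (3/17, 5/17, 9/17)

This is a birth-death chain on three states, which satisfies detailed balance: π_1 · P_{12} = π_2 · P_{21} and π_2 · P_{23} = π_3 · P_{32}.
From π_1 · 5/8 = π_2 · 3/8: π_2/π_1 = (5/8)/(3/8) = 5/3.
From π_2 · 3/10 = π_3 · 1/6: π_3/π_2 = (3/10)/(1/6) = 9/5.
Take π_1 proportional to 1; then unnormalized π = (1, 5/3, 3). Normalize by dividing by the sum 17/3:
  π = (3/17, 5/17, 9/17).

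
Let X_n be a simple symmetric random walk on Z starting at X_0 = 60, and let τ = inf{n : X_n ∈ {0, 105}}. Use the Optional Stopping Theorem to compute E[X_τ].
E[X_τ] = 60

X_n is a martingale and τ is a bounded-mean stopping time (indeed τ is finite a.s. with bounded expectation since the walk is in a bounded region). By the OST, E[X_τ] = E[X_0] = 60. Equivalently: E[X_τ] = 105 · P(hit 105 first) + 0 · P(hit 0 first) = 105 · (60/105) = 60.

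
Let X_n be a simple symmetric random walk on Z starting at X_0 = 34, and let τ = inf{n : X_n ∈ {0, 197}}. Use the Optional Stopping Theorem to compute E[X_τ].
E[X_τ] = 34

X_n is a martingale and τ is a bounded-mean stopping time (indeed τ is finite a.s. with bounded expectation since the walk is in a bounded region). By the OST, E[X_τ] = E[X_0] = 34. Equivalently: E[X_τ] = 197 · P(hit 197 first) + 0 · P(hit 0 first) = 197 · (34/197) = 34.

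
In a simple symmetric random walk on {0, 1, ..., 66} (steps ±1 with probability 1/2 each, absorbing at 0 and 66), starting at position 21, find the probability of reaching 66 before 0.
P(hit 66 before 0) = 21/66 = 7/22

Let u_k = P(hit 66 before 0 | start at k). Then u_0 = 0, u_66 = 1, and u_k = u_{k-1}/2 + u_{k+1}/2 for 1 ≤ k ≤ 65. This harmonic recurrence is solved by u_k = k/66, giving u_21 = 21/66 = 7/22.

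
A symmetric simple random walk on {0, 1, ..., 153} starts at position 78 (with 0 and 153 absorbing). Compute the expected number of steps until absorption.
E[τ | X_0 = 78] = 5850

Let v_k = E[τ | X_0 = k]. Boundary: v_0 = v_153 = 0. Recurrence: v_k = 1 + (v_{k-1} + v_{k+1})/2 for 1 ≤ k ≤ 152. The particular solution to v_k − (v_{k-1} + v_{k+1})/2 = 1 is v_k = −k^2. Adding homogeneous solution A + B k and matching boundaries gives v_k = k (153 − k). Substituting k = 78: v_78 = 78 · 75 = 5850.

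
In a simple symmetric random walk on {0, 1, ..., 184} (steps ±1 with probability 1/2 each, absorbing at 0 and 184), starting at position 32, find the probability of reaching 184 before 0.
P(hit 184 before 0) = 32/184 = 4/23

Let u_k = P(hit 184 before 0 | start at k). Then u_0 = 0, u_184 = 1, and u_k = u_{k-1}/2 + u_{k+1}/2 for 1 ≤ k ≤ 183. This harmonic recurrence is solved by u_k = k/184, giving u_32 = 32/184 = 4/23.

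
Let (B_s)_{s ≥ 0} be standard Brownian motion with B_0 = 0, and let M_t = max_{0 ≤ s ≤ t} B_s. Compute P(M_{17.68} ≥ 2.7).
P(M_{17.68} ≥ 2.7) = 2·P(B_{17.68} ≥ 2.7) = 2(1 − Φ(2.7/√17.68)) ≈ 0.5208

By the reflection principle for Brownian motion, P(M_t ≥ a) = 2 · P(B_t ≥ a) for a ≥ 0. Since B_t ~ N(0, t), P(B_t ≥ 2.7) = 1 − Φ(2.7/√t) = 1 − Φ(2.7/√17.68) = 1 − Φ(0.6421). So
  P(M_{17.68} ≥ 2.7) = 2(1 − Φ(0.6421)) ≈ 0.5208.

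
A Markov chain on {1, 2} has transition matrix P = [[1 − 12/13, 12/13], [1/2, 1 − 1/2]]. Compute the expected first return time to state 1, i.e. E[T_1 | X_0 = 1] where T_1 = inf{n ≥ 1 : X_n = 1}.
E[T_1 | X_0 = 1] = 1/π_1 = 37/13

For an irreducible recurrent Markov chain with stationary distribution π, E[T_i | X_0 = i] = 1/π_i (Kac's formula). Here π_1 = (1/2)/(12/13 + 1/2) = (1/2)/(37/26) = 13/37, so E[T_1 | X_0 = 1] = 1/π_1 = (12/13 + 1/2)/(1/2) = (37/26)/(1/2) = 37/13.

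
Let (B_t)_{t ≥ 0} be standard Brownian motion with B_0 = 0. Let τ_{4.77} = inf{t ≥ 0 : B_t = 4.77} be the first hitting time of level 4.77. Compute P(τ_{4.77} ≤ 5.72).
P(τ_{4.77} ≤ 5.72) = 2(1 − Φ(4.77/√5.72)) = 2(1 − Φ(1.9944)) ≈ 0.0461

By the reflection principle for standard BM, P(τ_b ≤ t) = 2 · P(B_t ≥ b). Since B_t ~ N(0, t), P(B_t ≥ 4.77) = 1 − Φ(4.77/√t) = 1 − Φ(4.77/√5.72) = 1 − Φ(1.9944) ≈ 0.02305. Doubling: P(τ_{4.77} ≤ 5.72) ≈ 2 · 0.02305 = 0.04610 ≈ 0.0461.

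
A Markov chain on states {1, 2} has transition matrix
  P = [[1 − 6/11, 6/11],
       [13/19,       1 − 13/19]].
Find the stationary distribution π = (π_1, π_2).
π_1 = 143/257, π_2 = 114/257

Solve πP = π with π_1 + π_2 = 1. From πP = π: π_1 · (1 − 6/11) + π_2 · 13/19 = π_1 ⇒ π_2 · 13/19 = π_1 · 6/11 ⇒ π_2/π_1 = (6/11)/(13/19) = 114/143. Together with π_1 + π_2 = 1:
  π_1 = (13/19)/(6/11 + 13/19) = (13/19)/(257/209) = 143/257,
  π_2 = (6/11)/(6/11 + 13/19) = (6/11)/(257/209) = 114/257.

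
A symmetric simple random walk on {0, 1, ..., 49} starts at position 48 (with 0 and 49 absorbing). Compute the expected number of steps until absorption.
E[τ | X_0 = 48] = 48

Let v_k = E[τ | X_0 = k]. Boundary: v_0 = v_49 = 0. Recurrence: v_k = 1 + (v_{k-1} + v_{k+1})/2 for 1 ≤ k ≤ 48. The particular solution to v_k − (v_{k-1} + v_{k+1})/2 = 1 is v_k = −k^2. Adding homogeneous solution A + B k and matching boundaries gives v_k = k (49 − k). Substituting k = 48: v_48 = 48 · 1 = 48.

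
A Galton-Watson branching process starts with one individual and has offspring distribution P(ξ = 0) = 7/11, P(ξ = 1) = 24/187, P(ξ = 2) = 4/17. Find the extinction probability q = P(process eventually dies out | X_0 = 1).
q = 1

Mean offspring μ = 0·7/11 + 1·24/187 + 2·4/17 = 112/187 ≤ 1. For μ ≤ 1 with offspring not concentrated at 1, the Galton-Watson process goes extinct almost surely, so q = 1.
(Algebraic check: The pgf is f(s) = 7/11 + 24/187·s + 4/17·s². The extinction probability q is the smallest fixed point of f in [0, 1]. Setting s = f(s):
  4/17·s² + (24/187 − 1)·s + 7/11 = 0
  4/17·s² − (7/11 + 4/17)·s + 7/11 = 0
which factors as (s − 1)·(4/17·s − 7/11) = 0, giving roots s = 1 and s = (7/11)/(4/17) = 119/44. Since 119/44 ≥ 1, the smallest root in [0, 1] is s = 1.)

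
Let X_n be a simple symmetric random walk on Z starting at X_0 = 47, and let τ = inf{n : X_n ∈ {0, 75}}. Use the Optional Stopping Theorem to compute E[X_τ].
E[X_τ] = 47

X_n is a martingale and τ is a bounded-mean stopping time (indeed τ is finite a.s. with bounded expectation since the walk is in a bounded region). By the OST, E[X_τ] = E[X_0] = 47. Equivalently: E[X_τ] = 75 · P(hit 75 first) + 0 · P(hit 0 first) = 75 · (47/75) = 47.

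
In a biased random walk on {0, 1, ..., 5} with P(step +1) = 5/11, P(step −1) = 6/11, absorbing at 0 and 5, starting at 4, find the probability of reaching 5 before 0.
P(hit 5 before 0) = (1 − (6/5)^4) / (1 − (6/5)^5) = 3355/4651

Let u_k denote P(reach 5 before 0 | start at k). Boundary: u_0 = 0, u_5 = 1. Recurrence: u_k = 5/11·u_{k+1} + 6/11·u_{k-1} for 1 ≤ k ≤ 4. Try u_k = A + B·r^k with r = q/p = (6/11)/(5/11) = 6/5. Substitution satisfies the recurrence; boundary conditions give:
  u_k = (1 − r^k) / (1 − r^N) = (1 − (6/5)^4) / (1 − (6/5)^5) = 3355/4651.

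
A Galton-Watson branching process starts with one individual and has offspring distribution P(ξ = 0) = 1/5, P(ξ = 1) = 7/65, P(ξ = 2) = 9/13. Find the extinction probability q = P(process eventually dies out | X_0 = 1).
q = 13/45

The pgf is f(s) = 1/5 + 7/65·s + 9/13·s². The extinction probability q is the smallest fixed point of f in [0, 1]. Setting s = f(s):
  9/13·s² + (7/65 − 1)·s + 1/5 = 0
  9/13·s² − (1/5 + 9/13)·s + 1/5 = 0
which factors as (s − 1)·(9/13·s − 1/5) = 0, giving roots s = 1 and s = (1/5)/(9/13) = 13/45.
Mean offspring μ = 7/65 + 2·9/13 = 97/65 > 1 (supercritical), so q < 1. The extinction probability is the smaller root: q = (1/5)/(9/13) = 13/45.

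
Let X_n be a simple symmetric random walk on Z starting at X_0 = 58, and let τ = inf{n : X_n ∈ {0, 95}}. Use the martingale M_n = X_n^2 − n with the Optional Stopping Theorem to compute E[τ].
E[τ] = 2146

M_n = X_n^2 − n is a martingale (since E[X_{n+1}^2 | F_n] = X_n^2 + 1). By OST (τ has finite mean in a bounded region), E[M_τ] = E[M_0] = X_0^2 − 0 = 58^2 = 3364. Also E[M_τ] = E[X_τ^2] − E[τ]. The walk exits at 0 or 95, with P(hit 95 first) = 58/95, so E[X_τ^2] = 95^2 · 58/95 + 0 = 5510. Thus E[τ] = E[X_τ^2] − E[M_τ] = 5510 − 3364 = 2146 = 58(95 − 58) = 2146.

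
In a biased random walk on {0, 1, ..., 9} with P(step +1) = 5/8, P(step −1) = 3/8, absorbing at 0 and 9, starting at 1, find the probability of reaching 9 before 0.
P(hit 9 before 0) = (1 − (3/5)^1) / (1 − (3/5)^9) = 390625/966721

Let u_k denote P(reach 9 before 0 | start at k). Boundary: u_0 = 0, u_9 = 1. Recurrence: u_k = 5/8·u_{k+1} + 3/8·u_{k-1} for 1 ≤ k ≤ 8. Try u_k = A + B·r^k with r = q/p = (3/8)/(5/8) = 3/5. Substitution satisfies the recurrence; boundary conditions give:
  u_k = (1 − r^k) / (1 − r^N) = (1 − (3/5)^1) / (1 − (3/5)^9) = 390625/966721.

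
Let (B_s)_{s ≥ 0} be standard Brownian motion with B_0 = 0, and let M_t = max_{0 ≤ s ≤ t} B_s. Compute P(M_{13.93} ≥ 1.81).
P(M_{13.93} ≥ 1.81) = 2·P(B_{13.93} ≥ 1.81) = 2(1 − Φ(1.81/√13.93)) ≈ 0.6277

By the reflection principle for Brownian motion, P(M_t ≥ a) = 2 · P(B_t ≥ a) for a ≥ 0. Since B_t ~ N(0, t), P(B_t ≥ 1.81) = 1 − Φ(1.81/√t) = 1 − Φ(1.81/√13.93) = 1 − Φ(0.4850). So
  P(M_{13.93} ≥ 1.81) = 2(1 − Φ(0.4850)) ≈ 0.6277.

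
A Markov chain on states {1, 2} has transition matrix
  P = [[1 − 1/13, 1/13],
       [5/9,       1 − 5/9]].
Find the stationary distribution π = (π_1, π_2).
π_1 = 65/74, π_2 = 9/74

Solve πP = π with π_1 + π_2 = 1. From πP = π: π_1 · (1 − 1/13) + π_2 · 5/9 = π_1 ⇒ π_2 · 5/9 = π_1 · 1/13 ⇒ π_2/π_1 = (1/13)/(5/9) = 9/65. Together with π_1 + π_2 = 1:
  π_1 = (5/9)/(1/13 + 5/9) = (5/9)/(74/117) = 65/74,
  π_2 = (1/13)/(1/13 + 5/9) = (1/13)/(74/117) = 9/74.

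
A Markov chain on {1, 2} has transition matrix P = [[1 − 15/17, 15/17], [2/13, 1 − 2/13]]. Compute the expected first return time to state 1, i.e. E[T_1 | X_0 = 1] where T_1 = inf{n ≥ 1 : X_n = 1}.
E[T_1 | X_0 = 1] = 1/π_1 = 229/34

For an irreducible recurrent Markov chain with stationary distribution π, E[T_i | X_0 = i] = 1/π_i (Kac's formula). Here π_1 = (2/13)/(15/17 + 2/13) = (2/13)/(229/221) = 34/229, so E[T_1 | X_0 = 1] = 1/π_1 = (15/17 + 2/13)/(2/13) = (229/221)/(2/13) = 229/34.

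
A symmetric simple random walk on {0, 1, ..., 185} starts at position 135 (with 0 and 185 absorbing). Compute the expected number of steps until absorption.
E[τ | X_0 = 135] = 6750

Let v_k = E[τ | X_0 = k]. Boundary: v_0 = v_185 = 0. Recurrence: v_k = 1 + (v_{k-1} + v_{k+1})/2 for 1 ≤ k ≤ 184. The particular solution to v_k − (v_{k-1} + v_{k+1})/2 = 1 is v_k = −k^2. Adding homogeneous solution A + B k and matching boundaries gives v_k = k (185 − k). Substituting k = 135: v_135 = 135 · 50 = 6750.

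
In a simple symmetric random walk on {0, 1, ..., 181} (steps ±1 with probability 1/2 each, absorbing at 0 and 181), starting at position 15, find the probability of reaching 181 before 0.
P(hit 181 before 0) = 15/181

Let u_k = P(hit 181 before 0 | start at k). Then u_0 = 0, u_181 = 1, and u_k = u_{k-1}/2 + u_{k+1}/2 for 1 ≤ k ≤ 180. This harmonic recurrence is solved by u_k = k/181, giving u_15 = 15/181.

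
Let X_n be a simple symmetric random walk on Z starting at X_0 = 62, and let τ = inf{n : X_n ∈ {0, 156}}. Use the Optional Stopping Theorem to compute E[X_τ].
E[X_τ] = 62

X_n is a martingale and τ is a bounded-mean stopping time (indeed τ is finite a.s. with bounded expectation since the walk is in a bounded region). By the OST, E[X_τ] = E[X_0] = 62. Equivalently: E[X_τ] = 156 · P(hit 156 first) + 0 · P(hit 0 first) = 156 · (62/156) = 62.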